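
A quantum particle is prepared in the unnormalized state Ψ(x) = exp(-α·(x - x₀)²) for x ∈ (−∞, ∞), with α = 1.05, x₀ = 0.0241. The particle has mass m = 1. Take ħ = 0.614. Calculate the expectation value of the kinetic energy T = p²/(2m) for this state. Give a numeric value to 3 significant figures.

T = −(ħ²/2m) d²/dx², so ⟨T⟩ = −(ħ²/2m) ∫ Ψ*·Ψ'' dx / ∫|Ψ|² dx; with m = 1.
Gaussian moments (u = x − x₀): ∫u^(2j)·e^(−2αu²) du = (2j−1)!!/(4α)^j · √(π/(2α)), odd powers integrate to 0; here √(π/(2α)) = 1.2231. Derivatives: d/dx e^(−αu²) = −2αu·e^(−αu²), d²/dx² e^(−αu²) = (4α²u² − 2α)·e^(−αu²).
State is unnormalized: ∫|Ψ|² dx = 1.2231, and ∫Ψ*·(−ħ²/2m · Ψ'') dx = 0.24208, so ⟨T⟩ = 0.24208 / 1.2231.
⟨T⟩ = 0.19792.

0.198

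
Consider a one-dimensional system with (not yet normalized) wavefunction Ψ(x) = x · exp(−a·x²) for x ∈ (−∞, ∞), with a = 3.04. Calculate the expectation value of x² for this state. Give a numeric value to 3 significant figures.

0.247

⟨x²⟩ = ∫ x²·|Ψ|² dx / ∫|Ψ|² dx (integrals over the domain).
Expand each integrand as polynomial × e^(−2ax²) and use ∫x^(2j)·e^(−2ax²) dx = (2j−1)!!/(4a)^j · √(π/(2a)), odd powers → 0; here √(π/(2a)) = 0.71882.
State is unnormalized: ∫|Ψ|² dx = 0.059114, and ∫Ψ*·x²·Ψ dx = 0.014584, so ⟨x²⟩ = 0.014584 / 0.059114.
⟨x²⟩ = 0.24671.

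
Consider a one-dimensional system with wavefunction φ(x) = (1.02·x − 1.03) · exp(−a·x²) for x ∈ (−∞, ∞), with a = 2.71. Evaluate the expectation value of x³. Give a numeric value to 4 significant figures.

⟨x³⟩ = ∫ x³·|φ|² dx / ∫|φ|² dx (integrals over the domain).
Expand each integrand as polynomial × e^(−2ax²) and use ∫x^(2j)·e^(−2ax²) dx = (2j−1)!!/(4a)^j · √(π/(2a)), odd powers → 0; here √(π/(2a)) = 0.76133.
State is unnormalized: ∫|φ|² dx = 0.88077, and ∫φ*·x³·φ dx = -0.040842, so ⟨x³⟩ = -0.040842 / 0.88077.
⟨x³⟩ = -0.046371.

-0.04637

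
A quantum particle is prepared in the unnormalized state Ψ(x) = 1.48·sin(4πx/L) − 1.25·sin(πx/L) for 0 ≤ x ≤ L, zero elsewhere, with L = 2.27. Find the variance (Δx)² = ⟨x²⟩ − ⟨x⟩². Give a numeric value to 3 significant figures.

0.310

Compute ⟨x⟩ and ⟨x²⟩ separately, then (Δx)² = ⟨x²⟩ − ⟨x⟩².
On 0 ≤ x ≤ L (j ≠ l): ∫sin²(jπx/L) dx = L/2, ∫sin(jπx/L)·sin(lπx/L) dx = 0; diagonal moments ∫x·sin²(jπx/L) dx = L²/4, ∫x²·sin²(jπx/L) dx = L³·(1/6 − 1/(4j²π²)); cross terms ∫x·sin(jπx/L)·sin(lπx/L) dx = 0 for j + l even and −4jlL²/(π²(j² − l²)²) for j + l odd, ∫x²·sin(jπx/L)·sin(lπx/L) dx = (−1)^(j+l)·4jlL³/(π²(j² − l²)²); higher powers the same way via product-to-sum and parts.
Normalization: ∫|Ψ|² dx = 4.2595.
⟨x⟩ = 1.1672 and ⟨x²⟩ = 1.6726.
(Δx)² = 1.6726 − (1.1672)² = 0.31016.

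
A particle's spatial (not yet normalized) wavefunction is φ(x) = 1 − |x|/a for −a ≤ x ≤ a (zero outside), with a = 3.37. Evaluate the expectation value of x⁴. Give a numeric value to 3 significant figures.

3.69

⟨x⁴⟩ = ∫ x⁴·|φ|² dx / ∫|φ|² dx (integrals over the domain).
φ is even, so ∫ over [−a, a] = 2∫₀ᵃ with φ = 1 − x/a there: ∫₀ᵃ (1 − x/a)² dx = a/3, ∫₀ᵃ x²(1 − x/a)² dx = a³/30, ∫₀ᵃ x⁴(1 − x/a)² dx = a⁵/105.
State is unnormalized: ∫|φ|² dx = 2.2467, and ∫φ*·x⁴·φ dx = 8.2792, so ⟨x⁴⟩ = 8.2792 / 2.2467.
⟨x⁴⟩ = 3.6851.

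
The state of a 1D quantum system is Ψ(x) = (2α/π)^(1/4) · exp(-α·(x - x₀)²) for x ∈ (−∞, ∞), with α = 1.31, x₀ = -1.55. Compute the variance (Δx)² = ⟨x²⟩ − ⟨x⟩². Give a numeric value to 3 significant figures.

Compute ⟨x⟩ and ⟨x²⟩ separately, then (Δx)² = ⟨x²⟩ − ⟨x⟩².
Gaussian moments (u = x − x₀): ∫u^(2j)·e^(−2αu²) du = (2j−1)!!/(4α)^j · √(π/(2α)), odd powers integrate to 0; here √(π/(2α)) = 1.0950.
⟨x⟩ = -1.5500 and ⟨x²⟩ = 2.5933.
(Δx)² = 2.5933 − (-1.5500)² = 0.19084.

0.191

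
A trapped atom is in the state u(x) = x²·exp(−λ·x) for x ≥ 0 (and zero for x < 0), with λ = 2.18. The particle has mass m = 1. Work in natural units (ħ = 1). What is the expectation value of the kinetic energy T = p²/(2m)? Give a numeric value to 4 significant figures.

T = −(ħ²/2m) d²/dx², so ⟨T⟩ = −(ħ²/2m) ∫ u*·u'' dx / ∫|u|² dx; with m = 1.
Differentiate x²·exp(−λ·x) with the product rule; every integrand then reduces to terms xʲ·e^(−2λx) on [0, ∞), with ∫₀^∞ xʲ·e^(−2λx) dx = j!/(2λ)^(j+1).
State is unnormalized: ∫|u|² dx = 0.015233, and ∫u*·(−ħ²/2m · u'') dx = 0.012065, so ⟨T⟩ = 0.012065 / 0.015233.
⟨T⟩ = 0.79207.

0.7921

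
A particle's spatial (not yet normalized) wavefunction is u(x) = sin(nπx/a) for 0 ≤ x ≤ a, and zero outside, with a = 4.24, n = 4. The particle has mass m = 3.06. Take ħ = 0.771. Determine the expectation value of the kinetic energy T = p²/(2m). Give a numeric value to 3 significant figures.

T = −(ħ²/2m) d²/dx², so ⟨T⟩ = −(ħ²/2m) ∫ u*·u'' dx / ∫|u|² dx; with m = 3.06.
d/dx sin(nπx/a) = (nπ/a)·cos(nπx/a) and d²/dx² sin(nπx/a) = −(nπ/a)²·sin(nπx/a); on 0 ≤ x ≤ a, ∫sin²(nπx/a) dx = a/2 and ∫sin(nπx/a)·cos(nπx/a) dx = 0.
State is unnormalized: ∫|u|² dx = 2.1200, and ∫u*·(−ħ²/2m · u'') dx = 1.8088, so ⟨T⟩ = 1.8088 / 2.1200.
⟨T⟩ = 0.85319.

0.853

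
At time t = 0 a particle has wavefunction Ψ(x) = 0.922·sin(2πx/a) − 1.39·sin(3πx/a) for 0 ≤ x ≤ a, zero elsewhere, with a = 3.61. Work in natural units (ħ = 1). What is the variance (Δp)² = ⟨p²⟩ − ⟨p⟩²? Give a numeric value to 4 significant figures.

5.659

Compute ⟨p⟩ and ⟨p²⟩ separately; (Δp)² = ⟨p²⟩ − ⟨p⟩².
d²/dx² sin(jπx/a) = −(jπ/a)²·sin(jπx/a); on 0 ≤ x ≤ a, ∫sin²(jπx/a) dx = a/2 and ∫sin(jπx/a)·sin(lπx/a) dx = 0 for j ≠ l, so only diagonal terms survive in ∫|Ψ|² and ∫Ψ·Ψ″; ∫Ψ·Ψ′ dx = [Ψ²/2] between the walls = 0.
Normalization: ∫|Ψ|² dx = 5.0218.
⟨p⟩ = 0.0000 and ⟨p²⟩ = 5.6590.
(Δp)² = 5.6590 − (0.0000)² = 5.6590.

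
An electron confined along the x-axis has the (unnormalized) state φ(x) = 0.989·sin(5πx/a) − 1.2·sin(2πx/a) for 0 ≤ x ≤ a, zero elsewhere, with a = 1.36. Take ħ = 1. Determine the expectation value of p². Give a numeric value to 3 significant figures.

66.7

p² φ = −ħ² d²φ/dx²; ⟨p²⟩ = −ħ² ∫ φ*·φ'' dx / ∫|φ|² dx.
d²/dx² sin(jπx/a) = −(jπ/a)²·sin(jπx/a); on 0 ≤ x ≤ a, ∫sin²(jπx/a) dx = a/2 and ∫sin(jπx/a)·sin(lπx/a) dx = 0 for j ≠ l, so only diagonal terms survive in ∫|φ|² and ∫φ·φ″; ∫φ·φ′ dx = [φ²/2] between the walls = 0.
State is unnormalized: ∫|φ|² dx = 1.6443, and ∫φ*·(−ħ² φ'') dx = 109.63, so ⟨p²⟩ = 109.63 / 1.6443.
⟨p²⟩ = 66.671.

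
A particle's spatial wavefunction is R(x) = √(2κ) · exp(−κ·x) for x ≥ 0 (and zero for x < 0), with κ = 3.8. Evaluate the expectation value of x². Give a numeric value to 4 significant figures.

0.03463

⟨x²⟩ = ∫ x²·|R|² dx (integrals over the domain).
Every integrand reduces to terms xʲ·e^(−2κx) on [0, ∞); use ∫₀^∞ xʲ·e^(−2κx) dx = j!/(2κ)^(j+1).
⟨x²⟩ = 0.034626.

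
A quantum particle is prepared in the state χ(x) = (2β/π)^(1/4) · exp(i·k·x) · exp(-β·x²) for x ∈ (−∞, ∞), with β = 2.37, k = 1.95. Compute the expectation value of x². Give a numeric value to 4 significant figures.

0.1055

⟨x²⟩ = ∫ x²·|χ|² dx (integrals over the domain).
Gaussian moments: ∫x^(2j)·e^(−2βx²) dx = (2j−1)!!/(4β)^j · √(π/(2β)), odd powers integrate to 0; here √(π/(2β)) = 0.81412.
⟨x²⟩ = 0.10549.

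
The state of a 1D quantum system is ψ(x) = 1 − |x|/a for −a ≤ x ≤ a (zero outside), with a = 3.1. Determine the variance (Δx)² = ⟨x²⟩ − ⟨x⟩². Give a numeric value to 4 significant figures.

0.9610

Compute ⟨x⟩ and ⟨x²⟩ separately, then (Δx)² = ⟨x²⟩ − ⟨x⟩².
ψ is even, so ∫ over [−a, a] = 2∫₀ᵃ with ψ = 1 − x/a there: ∫₀ᵃ (1 − x/a)² dx = a/3, ∫₀ᵃ x²(1 − x/a)² dx = a³/30, ∫₀ᵃ x⁴(1 − x/a)² dx = a⁵/105.
Normalization: ∫|ψ|² dx = 2.0667.
⟨x⟩ = 0.0000 and ⟨x²⟩ = 0.96100.
(Δx)² = 0.96100 − (0.0000)² = 0.96100.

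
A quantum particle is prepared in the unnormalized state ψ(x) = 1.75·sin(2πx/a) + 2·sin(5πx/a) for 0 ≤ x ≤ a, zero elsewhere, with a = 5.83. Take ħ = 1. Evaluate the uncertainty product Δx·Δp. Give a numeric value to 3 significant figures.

3.46

Δx = √(⟨x²⟩−⟨x⟩²), Δp = √(⟨p²⟩−⟨p⟩²).
On 0 ≤ x ≤ a (j ≠ l): ∫sin²(jπx/a) dx = a/2, ∫sin(jπx/a)·sin(lπx/a) dx = 0; diagonal moments ∫x·sin²(jπx/a) dx = a²/4, ∫x²·sin²(jπx/a) dx = a³·(1/6 − 1/(4j²π²)); cross terms ∫x·sin(jπx/a)·sin(lπx/a) dx = 0 for j + l even and −4jla²/(π²(j² − l²)²) for j + l odd, ∫x²·sin(jπx/a)·sin(lπx/a) dx = (−1)^(j+l)·4jla³/(π²(j² − l²)²); higher powers the same way via product-to-sum and parts. d²/dx² sin(jπx/a) = −(jπ/a)²·sin(jπx/a); on 0 ≤ x ≤ a, ∫sin²(jπx/a) dx = a/2 and ∫sin(jπx/a)·sin(lπx/a) dx = 0 for j ≠ l, so only diagonal terms survive in ∫|ψ|² and ∫ψ·ψ″; ∫ψ·ψ′ dx = [ψ²/2] between the walls = 0.
Normalization: ∫|ψ|² dx = 20.587.
⟨x⟩ = 2.8088, ⟨x²⟩ = 10.485 ⇒ Δx = 1.6110.
⟨p⟩ = 0.0000, ⟨p²⟩ = 4.6152 ⇒ Δp = 2.1483.
Δx·Δp = 3.4610.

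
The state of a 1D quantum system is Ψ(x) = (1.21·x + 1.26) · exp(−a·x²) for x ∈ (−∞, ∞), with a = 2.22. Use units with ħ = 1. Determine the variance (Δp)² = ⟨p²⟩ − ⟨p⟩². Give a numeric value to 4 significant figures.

Compute ⟨p⟩ and ⟨p²⟩ separately; (Δp)² = ⟨p²⟩ − ⟨p⟩².
Expand each integrand as polynomial × e^(−2ax²) and use ∫x^(2j)·e^(−2ax²) dx = (2j−1)!!/(4a)^j · √(π/(2a)), odd powers → 0; here √(π/(2a)) = 0.84117. Differentiate with the product rule, d/dx e^(−ax²) = −2ax·e^(−ax²).
Normalization: ∫|Ψ|² dx = 1.4741.
⟨p⟩ = 0.0000 and ⟨p²⟩ = 2.6377.
(Δp)² = 2.6377 − (0.0000)² = 2.6377.

2.638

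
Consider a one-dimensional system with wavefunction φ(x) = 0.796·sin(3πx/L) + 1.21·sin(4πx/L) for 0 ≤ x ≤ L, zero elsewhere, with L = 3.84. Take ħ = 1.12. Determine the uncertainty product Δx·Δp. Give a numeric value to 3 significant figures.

2.82

Δx = √(⟨x²⟩−⟨x⟩²), Δp = √(⟨p²⟩−⟨p⟩²).
On 0 ≤ x ≤ L (j ≠ l): ∫sin²(jπx/L) dx = L/2, ∫sin(jπx/L)·sin(lπx/L) dx = 0; diagonal moments ∫x·sin²(jπx/L) dx = L²/4, ∫x²·sin²(jπx/L) dx = L³·(1/6 − 1/(4j²π²)); cross terms ∫x·sin(jπx/L)·sin(lπx/L) dx = 0 for j + l even and −4jlL²/(π²(j² − l²)²) for j + l odd, ∫x²·sin(jπx/L)·sin(lπx/L) dx = (−1)^(j+l)·4jlL³/(π²(j² − l²)²); higher powers the same way via product-to-sum and parts. d²/dx² sin(jπx/L) = −(jπ/L)²·sin(jπx/L); on 0 ≤ x ≤ L, ∫sin²(jπx/L) dx = L/2 and ∫sin(jπx/L)·sin(lπx/L) dx = 0 for j ≠ l, so only diagonal terms survive in ∫|φ|² and ∫φ·φ″; ∫φ·φ′ dx = [φ²/2] between the walls = 0.
Normalization: ∫|φ|² dx = 4.0276.
⟨x⟩ = 1.2200, ⟨x²⟩ = 2.1696 ⇒ Δx = 0.82533.
⟨p⟩ = 0.0000, ⟨p²⟩ = 11.658 ⇒ Δp = 3.4144.
Δx·Δp = 2.8180.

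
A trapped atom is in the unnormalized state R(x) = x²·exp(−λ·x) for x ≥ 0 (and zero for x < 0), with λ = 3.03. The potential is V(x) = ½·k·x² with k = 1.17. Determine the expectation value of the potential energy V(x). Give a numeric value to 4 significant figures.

⟨V⟩ = ∫ V(x)·|R|² dx / ∫|R|² dx.
Every integrand reduces to terms xʲ·e^(−2λx) on [0, ∞); use ∫₀^∞ xʲ·e^(−2λx) dx = j!/(2λ)^(j+1).
State is unnormalized: ∫|R|² dx = 0.0029366, and ∫R*·V(x)·R dx = 0.0014034, so ⟨V⟩ = 0.0014034 / 0.0029366.
⟨V⟩ = 0.47789.

0.4779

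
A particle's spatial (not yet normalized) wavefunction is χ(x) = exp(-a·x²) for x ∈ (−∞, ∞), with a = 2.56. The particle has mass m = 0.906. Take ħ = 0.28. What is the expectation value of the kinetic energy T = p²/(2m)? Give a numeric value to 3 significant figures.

0.111

T = −(ħ²/2m) d²/dx², so ⟨T⟩ = −(ħ²/2m) ∫ χ*·χ'' dx / ∫|χ|² dx; with m = 0.906.
Gaussian moments: ∫x^(2j)·e^(−2ax²) dx = (2j−1)!!/(4a)^j · √(π/(2a)), odd powers integrate to 0; here √(π/(2a)) = 0.78332. Derivatives: d/dx e^(−ax²) = −2ax·e^(−ax²), d²/dx² e^(−ax²) = (4a²x² − 2a)·e^(−ax²).
State is unnormalized: ∫|χ|² dx = 0.78332, and ∫χ*·(−ħ²/2m · χ'') dx = 0.086764, so ⟨T⟩ = 0.086764 / 0.78332.
⟨T⟩ = 0.11076.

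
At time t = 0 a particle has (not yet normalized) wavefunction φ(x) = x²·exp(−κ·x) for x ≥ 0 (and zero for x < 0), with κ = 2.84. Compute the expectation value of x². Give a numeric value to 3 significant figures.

0.930

⟨x²⟩ = ∫ x²·|φ|² dx / ∫|φ|² dx (integrals over the domain).
Every integrand reduces to terms xʲ·e^(−2κx) on [0, ∞); use ∫₀^∞ xʲ·e^(−2κx) dx = j!/(2κ)^(j+1).
State is unnormalized: ∫|φ|² dx = 0.0040595, and ∫φ*·x²·φ dx = 0.0037748, so ⟨x²⟩ = 0.0037748 / 0.0040595.
⟨x²⟩ = 0.92988.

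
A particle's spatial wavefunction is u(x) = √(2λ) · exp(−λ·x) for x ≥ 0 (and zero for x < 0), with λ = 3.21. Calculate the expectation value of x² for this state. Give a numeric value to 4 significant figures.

⟨x²⟩ = ∫ x²·|u|² dx (integrals over the domain).
Every integrand reduces to terms xʲ·e^(−2λx) on [0, ∞); use ∫₀^∞ xʲ·e^(−2λx) dx = j!/(2λ)^(j+1).
⟨x²⟩ = 0.048524.

0.04852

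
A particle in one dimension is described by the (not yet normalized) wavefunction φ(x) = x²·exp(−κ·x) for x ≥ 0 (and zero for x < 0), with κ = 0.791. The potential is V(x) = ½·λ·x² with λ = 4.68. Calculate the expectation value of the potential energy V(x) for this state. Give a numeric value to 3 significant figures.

28.0

⟨V⟩ = ∫ V(x)·|φ|² dx / ∫|φ|² dx.
Every integrand reduces to terms xʲ·e^(−2κx) on [0, ∞); use ∫₀^∞ xʲ·e^(−2κx) dx = j!/(2κ)^(j+1).
State is unnormalized: ∫|φ|² dx = 2.4220, and ∫φ*·V(x)·φ dx = 67.936, so ⟨V⟩ = 67.936 / 2.4220.
⟨V⟩ = 28.049.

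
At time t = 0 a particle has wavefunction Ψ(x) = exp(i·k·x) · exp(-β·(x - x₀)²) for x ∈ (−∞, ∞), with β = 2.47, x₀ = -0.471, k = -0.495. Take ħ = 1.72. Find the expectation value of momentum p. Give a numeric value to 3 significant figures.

p Ψ = −iħ dΨ/dx; then ⟨p⟩ = ∫ Ψ*·(pΨ) dx / ∫|Ψ|² dx.
Gaussian moments (u = x − x₀): ∫u^(2j)·e^(−2βu²) du = (2j−1)!!/(4β)^j · √(π/(2β)), odd powers integrate to 0; here √(π/(2β)) = 0.79746. Derivatives: Ψ′ = (ik − 2βu)·Ψ, Ψ″ = ((ik − 2βu)² − 2β)·Ψ; the odd-in-u pieces drop out.
State is unnormalized: ∫|Ψ|² dx = 0.79746, and ∫Ψ*·(−iħ Ψ') dx = -0.67896, so ⟨p⟩ = -0.67896 / 0.79746.
⟨p⟩ = -0.85140.

-0.851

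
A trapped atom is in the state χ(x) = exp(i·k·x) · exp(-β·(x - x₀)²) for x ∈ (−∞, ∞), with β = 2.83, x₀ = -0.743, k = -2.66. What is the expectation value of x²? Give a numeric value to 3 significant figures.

0.640

⟨x²⟩ = ∫ x²·|χ|² dx / ∫|χ|² dx (integrals over the domain).
Gaussian moments (u = x − x₀): ∫u^(2j)·e^(−2βu²) du = (2j−1)!!/(4β)^j · √(π/(2β)), odd powers integrate to 0; here √(π/(2β)) = 0.74502.
State is unnormalized: ∫|χ|² dx = 0.74502, and ∫χ*·x²·χ dx = 0.47710, so ⟨x²⟩ = 0.47710 / 0.74502.
⟨x²⟩ = 0.64039.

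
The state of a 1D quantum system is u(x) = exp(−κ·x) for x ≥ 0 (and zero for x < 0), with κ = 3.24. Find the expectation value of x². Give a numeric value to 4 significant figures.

0.04763

⟨x²⟩ = ∫ x²·|u|² dx / ∫|u|² dx (integrals over the domain).
Every integrand reduces to terms xʲ·e^(−2κx) on [0, ∞); use ∫₀^∞ xʲ·e^(−2κx) dx = j!/(2κ)^(j+1).
State is unnormalized: ∫|u|² dx = 0.15432, and ∫u*·x²·u dx = 0.0073503, so ⟨x²⟩ = 0.0073503 / 0.15432.
⟨x²⟩ = 0.047630.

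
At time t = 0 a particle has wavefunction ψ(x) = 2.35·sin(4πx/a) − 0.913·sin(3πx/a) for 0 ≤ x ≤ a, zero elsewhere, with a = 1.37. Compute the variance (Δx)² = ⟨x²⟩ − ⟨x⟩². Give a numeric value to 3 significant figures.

Compute ⟨x⟩ and ⟨x²⟩ separately, then (Δx)² = ⟨x²⟩ − ⟨x⟩².
On 0 ≤ x ≤ a (j ≠ l): ∫sin²(jπx/a) dx = a/2, ∫sin(jπx/a)·sin(lπx/a) dx = 0; diagonal moments ∫x·sin²(jπx/a) dx = a²/4, ∫x²·sin²(jπx/a) dx = a³·(1/6 − 1/(4j²π²)); cross terms ∫x·sin(jπx/a)·sin(lπx/a) dx = 0 for j + l even and −4jla²/(π²(j² − l²)²) for j + l odd, ∫x²·sin(jπx/a)·sin(lπx/a) dx = (−1)^(j+l)·4jla³/(π²(j² − l²)²); higher powers the same way via product-to-sum and parts.
Normalization: ∫|ψ|² dx = 4.3539.
⟨x⟩ = 0.86860 and ⟨x²⟩ = 0.87062.
(Δx)² = 0.87062 − (0.86860)² = 0.11615.

0.116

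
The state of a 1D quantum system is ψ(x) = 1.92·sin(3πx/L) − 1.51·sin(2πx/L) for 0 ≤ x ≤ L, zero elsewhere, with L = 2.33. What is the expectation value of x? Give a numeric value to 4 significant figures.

⟨x⟩ = ∫ x·|ψ|² dx / ∫|ψ|² dx (integrals over the domain).
On 0 ≤ x ≤ L (j ≠ l): ∫sin²(jπx/L) dx = L/2, ∫sin(jπx/L)·sin(lπx/L) dx = 0; diagonal moments ∫x·sin²(jπx/L) dx = L²/4, ∫x²·sin²(jπx/L) dx = L³·(1/6 − 1/(4j²π²)); cross terms ∫x·sin(jπx/L)·sin(lπx/L) dx = 0 for j + l even and −4jlL²/(π²(j² − l²)²) for j + l odd, ∫x²·sin(jπx/L)·sin(lπx/L) dx = (−1)^(j+l)·4jlL³/(π²(j² − l²)²); higher powers the same way via product-to-sum and parts.
State is unnormalized: ∫|ψ|² dx = 6.9510, and ∫ψ*·x·ψ dx = 11.160, so ⟨x⟩ = 11.160 / 6.9510.
⟨x⟩ = 1.6055.

1.606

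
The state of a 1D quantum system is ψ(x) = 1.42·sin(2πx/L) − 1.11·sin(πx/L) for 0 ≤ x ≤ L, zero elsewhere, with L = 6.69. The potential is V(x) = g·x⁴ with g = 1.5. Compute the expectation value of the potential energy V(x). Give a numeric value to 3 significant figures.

⟨V⟩ = ∫ V(x)·|ψ|² dx / ∫|ψ|² dx.
On 0 ≤ x ≤ L (j ≠ l): ∫sin²(jπx/L) dx = L/2, ∫sin(jπx/L)·sin(lπx/L) dx = 0; diagonal moments ∫x·sin²(jπx/L) dx = L²/4, ∫x²·sin²(jπx/L) dx = L³·(1/6 − 1/(4j²π²)); cross terms ∫x·sin(jπx/L)·sin(lπx/L) dx = 0 for j + l even and −4jlL²/(π²(j² − l²)²) for j + l odd, ∫x²·sin(jπx/L)·sin(lπx/L) dx = (−1)^(j+l)·4jlL³/(π²(j² − l²)²); higher powers the same way via product-to-sum and parts.
State is unnormalized: ∫|ψ|² dx = 10.866, and ∫ψ*·V(x)·ψ dx = 8676.2, so ⟨V⟩ = 8676.2 / 10.866.
⟨V⟩ = 798.45.

798.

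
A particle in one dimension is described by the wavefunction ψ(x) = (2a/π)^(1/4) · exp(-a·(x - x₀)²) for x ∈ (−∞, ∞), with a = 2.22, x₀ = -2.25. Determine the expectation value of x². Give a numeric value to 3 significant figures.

5.18

⟨x²⟩ = ∫ x²·|ψ|² dx (integrals over the domain).
Gaussian moments (u = x − x₀): ∫u^(2j)·e^(−2au²) du = (2j−1)!!/(4a)^j · √(π/(2a)), odd powers integrate to 0; here √(π/(2a)) = 0.84117.
⟨x²⟩ = 5.1751.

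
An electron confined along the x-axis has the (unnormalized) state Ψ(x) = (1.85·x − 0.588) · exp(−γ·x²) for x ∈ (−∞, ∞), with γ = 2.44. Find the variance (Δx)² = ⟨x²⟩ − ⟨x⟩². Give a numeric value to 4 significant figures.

0.1032

Compute ⟨x⟩ and ⟨x²⟩ separately, then (Δx)² = ⟨x²⟩ − ⟨x⟩².
Expand each integrand as polynomial × e^(−2γx²) and use ∫x^(2j)·e^(−2γx²) dx = (2j−1)!!/(4γ)^j · √(π/(2γ)), odd powers → 0; here √(π/(2γ)) = 0.80235.
Normalization: ∫|Ψ|² dx = 0.55877.
⟨x⟩ = -0.32008 and ⟨x²⟩ = 0.20564.
(Δx)² = 0.20564 − (-0.32008)² = 0.10319.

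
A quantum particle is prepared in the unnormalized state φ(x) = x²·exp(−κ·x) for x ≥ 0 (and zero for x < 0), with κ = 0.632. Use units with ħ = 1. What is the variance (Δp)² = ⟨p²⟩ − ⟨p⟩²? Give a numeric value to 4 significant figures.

0.1331

Compute ⟨p⟩ and ⟨p²⟩ separately; (Δp)² = ⟨p²⟩ − ⟨p⟩².
Differentiate x²·exp(−κ·x) with the product rule; every integrand then reduces to terms xʲ·e^(−2κx) on [0, ∞), with ∫₀^∞ xʲ·e^(−2κx) dx = j!/(2κ)^(j+1).
Normalization: ∫|φ|² dx = 7.4383.
⟨p⟩ = 0.0000 and ⟨p²⟩ = 0.13314.
(Δp)² = 0.13314 − (0.0000)² = 0.13314.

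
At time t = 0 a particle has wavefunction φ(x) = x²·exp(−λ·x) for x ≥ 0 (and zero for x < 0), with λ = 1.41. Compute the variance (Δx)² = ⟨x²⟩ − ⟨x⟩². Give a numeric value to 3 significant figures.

0.629

Compute ⟨x⟩ and ⟨x²⟩ separately, then (Δx)² = ⟨x²⟩ − ⟨x⟩².
Every integrand reduces to terms xʲ·e^(−2λx) on [0, ∞); use ∫₀^∞ xʲ·e^(−2λx) dx = j!/(2λ)^(j+1).
Normalization: ∫|φ|² dx = 0.13458.
⟨x⟩ = 1.7730 and ⟨x²⟩ = 3.7724.
(Δx)² = 3.7724 − (1.7730)² = 0.62874.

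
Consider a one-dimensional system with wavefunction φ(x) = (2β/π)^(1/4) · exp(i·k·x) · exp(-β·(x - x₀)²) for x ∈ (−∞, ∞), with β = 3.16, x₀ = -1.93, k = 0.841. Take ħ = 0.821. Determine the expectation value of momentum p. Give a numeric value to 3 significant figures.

0.690

p φ = −iħ dφ/dx; then ⟨p⟩ = ∫ φ*·(pφ) dx.
Gaussian moments (u = x − x₀): ∫u^(2j)·e^(−2βu²) du = (2j−1)!!/(4β)^j · √(π/(2β)), odd powers integrate to 0; here √(π/(2β)) = 0.70504. Derivatives: φ′ = (ik − 2βu)·φ, φ″ = ((ik − 2βu)² − 2β)·φ; the odd-in-u pieces drop out.
⟨p⟩ = 0.69046.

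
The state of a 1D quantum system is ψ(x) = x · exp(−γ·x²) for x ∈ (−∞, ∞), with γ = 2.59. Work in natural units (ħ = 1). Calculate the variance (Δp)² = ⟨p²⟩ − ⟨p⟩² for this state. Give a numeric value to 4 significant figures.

Compute ⟨p⟩ and ⟨p²⟩ separately; (Δp)² = ⟨p²⟩ − ⟨p⟩².
Expand each integrand as polynomial × e^(−2γx²) and use ∫x^(2j)·e^(−2γx²) dx = (2j−1)!!/(4γ)^j · √(π/(2γ)), odd powers → 0; here √(π/(2γ)) = 0.77877. Differentiate with the product rule, d/dx e^(−γx²) = −2γx·e^(−γx²).
Normalization: ∫|ψ|² dx = 0.075171.
⟨p⟩ = 0.0000 and ⟨p²⟩ = 7.7700.
(Δp)² = 7.7700 − (0.0000)² = 7.7700.

7.770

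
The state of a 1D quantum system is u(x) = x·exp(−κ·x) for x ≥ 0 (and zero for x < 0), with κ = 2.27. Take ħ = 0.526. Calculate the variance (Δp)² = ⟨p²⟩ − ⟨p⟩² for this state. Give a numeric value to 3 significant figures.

1.43

Compute ⟨p⟩ and ⟨p²⟩ separately; (Δp)² = ⟨p²⟩ − ⟨p⟩².
Differentiate x·exp(−κ·x) with the product rule; every integrand then reduces to terms xʲ·e^(−2κx) on [0, ∞), with ∫₀^∞ xʲ·e^(−2κx) dx = j!/(2κ)^(j+1).
Normalization: ∫|u|² dx = 0.021373.
⟨p⟩ = 0.0000 and ⟨p²⟩ = 1.4257.
(Δp)² = 1.4257 − (0.0000)² = 1.4257.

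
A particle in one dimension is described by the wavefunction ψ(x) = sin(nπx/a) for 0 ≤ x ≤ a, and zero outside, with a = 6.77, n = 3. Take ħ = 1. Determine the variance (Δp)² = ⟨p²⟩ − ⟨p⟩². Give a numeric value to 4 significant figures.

Compute ⟨p⟩ and ⟨p²⟩ separately; (Δp)² = ⟨p²⟩ − ⟨p⟩².
d/dx sin(nπx/a) = (nπ/a)·cos(nπx/a) and d²/dx² sin(nπx/a) = −(nπ/a)²·sin(nπx/a); on 0 ≤ x ≤ a, ∫sin²(nπx/a) dx = a/2 and ∫sin(nπx/a)·cos(nπx/a) dx = 0.
Normalization: ∫|ψ|² dx = 3.3850.
⟨p⟩ = 0.0000 and ⟨p²⟩ = 1.9380.
(Δp)² = 1.9380 − (0.0000)² = 1.9380.

1.938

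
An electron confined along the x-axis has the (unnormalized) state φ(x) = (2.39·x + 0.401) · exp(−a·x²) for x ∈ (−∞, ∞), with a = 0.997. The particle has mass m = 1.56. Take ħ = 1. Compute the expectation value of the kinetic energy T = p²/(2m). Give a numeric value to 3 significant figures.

0.894

T = −(ħ²/2m) d²/dx², so ⟨T⟩ = −(ħ²/2m) ∫ φ*·φ'' dx / ∫|φ|² dx; with m = 1.56.
Expand each integrand as polynomial × e^(−2ax²) and use ∫x^(2j)·e^(−2ax²) dx = (2j−1)!!/(4a)^j · √(π/(2a)), odd powers → 0; here √(π/(2a)) = 1.2552. Differentiate with the product rule, d/dx e^(−ax²) = −2ax·e^(−ax²).
State is unnormalized: ∫|φ|² dx = 1.9997, and ∫φ*·(−ħ²/2m · φ'') dx = 1.7880, so ⟨T⟩ = 1.7880 / 1.9997.
⟨T⟩ = 0.89415.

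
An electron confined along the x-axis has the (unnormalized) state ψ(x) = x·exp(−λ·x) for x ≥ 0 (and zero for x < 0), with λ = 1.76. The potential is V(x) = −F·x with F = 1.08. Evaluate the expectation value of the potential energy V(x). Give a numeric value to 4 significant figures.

-0.9205

⟨V⟩ = ∫ V(x)·|ψ|² dx / ∫|ψ|² dx.
Every integrand reduces to terms xʲ·e^(−2λx) on [0, ∞); use ∫₀^∞ xʲ·e^(−2λx) dx = j!/(2λ)^(j+1).
State is unnormalized: ∫|ψ|² dx = 0.045857, and ∫ψ*·V(x)·ψ dx = -0.042209, so ⟨V⟩ = -0.042209 / 0.045857.
⟨V⟩ = -0.92045.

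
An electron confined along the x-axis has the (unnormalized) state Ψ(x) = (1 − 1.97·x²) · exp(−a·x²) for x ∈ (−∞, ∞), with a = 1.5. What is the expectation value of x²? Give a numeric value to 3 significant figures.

⟨x²⟩ = ∫ x²·|Ψ|² dx / ∫|Ψ|² dx (integrals over the domain).
Expand each integrand as polynomial × e^(−2ax²) and use ∫x^(2j)·e^(−2ax²) dx = (2j−1)!!/(4a)^j · √(π/(2a)), odd powers → 0; here √(π/(2a)) = 1.0233.
State is unnormalized: ∫|Ψ|² dx = 0.68229, and ∫Ψ*·x²·Ψ dx = 0.11036, so ⟨x²⟩ = 0.11036 / 0.68229.
⟨x²⟩ = 0.16174.

0.162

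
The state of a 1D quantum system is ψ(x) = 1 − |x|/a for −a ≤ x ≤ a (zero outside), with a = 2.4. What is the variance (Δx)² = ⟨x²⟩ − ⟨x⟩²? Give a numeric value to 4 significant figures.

Compute ⟨x⟩ and ⟨x²⟩ separately, then (Δx)² = ⟨x²⟩ − ⟨x⟩².
ψ is even, so ∫ over [−a, a] = 2∫₀ᵃ with ψ = 1 − x/a there: ∫₀ᵃ (1 − x/a)² dx = a/3, ∫₀ᵃ x²(1 − x/a)² dx = a³/30, ∫₀ᵃ x⁴(1 − x/a)² dx = a⁵/105.
Normalization: ∫|ψ|² dx = 1.6000.
⟨x⟩ = 0.0000 and ⟨x²⟩ = 0.57600.
(Δx)² = 0.57600 − (0.0000)² = 0.57600.

0.5760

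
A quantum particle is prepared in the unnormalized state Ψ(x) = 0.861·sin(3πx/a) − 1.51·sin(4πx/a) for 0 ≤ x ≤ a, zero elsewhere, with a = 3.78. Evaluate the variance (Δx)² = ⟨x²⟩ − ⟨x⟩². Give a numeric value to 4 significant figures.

Compute ⟨x⟩ and ⟨x²⟩ separately, then (Δx)² = ⟨x²⟩ − ⟨x⟩².
On 0 ≤ x ≤ a (j ≠ l): ∫sin²(jπx/a) dx = a/2, ∫sin(jπx/a)·sin(lπx/a) dx = 0; diagonal moments ∫x·sin²(jπx/a) dx = a²/4, ∫x²·sin²(jπx/a) dx = a³·(1/6 − 1/(4j²π²)); cross terms ∫x·sin(jπx/a)·sin(lπx/a) dx = 0 for j + l even and −4jla²/(π²(j² − l²)²) for j + l odd, ∫x²·sin(jπx/a)·sin(lπx/a) dx = (−1)^(j+l)·4jla³/(π²(j² − l²)²); higher powers the same way via product-to-sum and parts.
Normalization: ∫|Ψ|² dx = 5.7105.
⟨x⟩ = 2.5358 and ⟨x²⟩ = 7.1499.
(Δx)² = 7.1499 − (2.5358)² = 0.71983.

0.7198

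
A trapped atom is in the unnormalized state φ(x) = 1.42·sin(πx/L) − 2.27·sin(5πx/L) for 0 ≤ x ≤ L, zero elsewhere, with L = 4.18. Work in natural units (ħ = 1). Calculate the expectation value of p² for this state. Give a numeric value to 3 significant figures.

p² φ = −ħ² d²φ/dx²; ⟨p²⟩ = −ħ² ∫ φ*·φ'' dx / ∫|φ|² dx.
d²/dx² sin(jπx/L) = −(jπ/L)²·sin(jπx/L); on 0 ≤ x ≤ L, ∫sin²(jπx/L) dx = L/2 and ∫sin(jπx/L)·sin(lπx/L) dx = 0 for j ≠ l, so only diagonal terms survive in ∫|φ|² and ∫φ·φ″; ∫φ·φ′ dx = [φ²/2] between the walls = 0.
State is unnormalized: ∫|φ|² dx = 14.984, and ∫φ*·(−ħ² φ'') dx = 154.47, so ⟨p²⟩ = 154.47 / 14.984.
⟨p²⟩ = 10.309.

10.3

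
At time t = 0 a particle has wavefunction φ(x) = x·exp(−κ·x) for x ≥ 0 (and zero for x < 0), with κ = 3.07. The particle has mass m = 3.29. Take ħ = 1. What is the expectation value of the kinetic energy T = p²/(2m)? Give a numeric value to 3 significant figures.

T = −(ħ²/2m) d²/dx², so ⟨T⟩ = −(ħ²/2m) ∫ φ*·φ'' dx / ∫|φ|² dx; with m = 3.29.
Differentiate x·exp(−κ·x) with the product rule; every integrand then reduces to terms xʲ·e^(−2κx) on [0, ∞), with ∫₀^∞ xʲ·e^(−2κx) dx = j!/(2κ)^(j+1).
State is unnormalized: ∫|φ|² dx = 0.0086402, and ∫φ*·(−ħ²/2m · φ'') dx = 0.012376, so ⟨T⟩ = 0.012376 / 0.0086402.
⟨T⟩ = 1.4324.

1.43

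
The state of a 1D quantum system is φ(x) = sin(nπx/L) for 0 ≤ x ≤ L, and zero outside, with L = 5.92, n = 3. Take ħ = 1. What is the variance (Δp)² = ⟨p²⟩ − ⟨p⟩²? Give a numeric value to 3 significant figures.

2.53

Compute ⟨p⟩ and ⟨p²⟩ separately; (Δp)² = ⟨p²⟩ − ⟨p⟩².
d/dx sin(nπx/L) = (nπ/L)·cos(nπx/L) and d²/dx² sin(nπx/L) = −(nπ/L)²·sin(nπx/L); on 0 ≤ x ≤ L, ∫sin²(nπx/L) dx = L/2 and ∫sin(nπx/L)·cos(nπx/L) dx = 0.
Normalization: ∫|φ|² dx = 2.9600.
⟨p⟩ = 0.0000 and ⟨p²⟩ = 2.5345.
(Δp)² = 2.5345 − (0.0000)² = 2.5345.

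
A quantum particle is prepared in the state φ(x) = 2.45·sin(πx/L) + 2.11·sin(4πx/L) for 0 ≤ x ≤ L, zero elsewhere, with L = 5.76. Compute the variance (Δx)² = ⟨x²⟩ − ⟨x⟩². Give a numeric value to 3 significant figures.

1.75

Compute ⟨x⟩ and ⟨x²⟩ separately, then (Δx)² = ⟨x²⟩ − ⟨x⟩².
On 0 ≤ x ≤ L (j ≠ l): ∫sin²(jπx/L) dx = L/2, ∫sin(jπx/L)·sin(lπx/L) dx = 0; diagonal moments ∫x·sin²(jπx/L) dx = L²/4, ∫x²·sin²(jπx/L) dx = L³·(1/6 − 1/(4j²π²)); cross terms ∫x·sin(jπx/L)·sin(lπx/L) dx = 0 for j + l even and −4jlL²/(π²(j² − l²)²) for j + l odd, ∫x²·sin(jπx/L)·sin(lπx/L) dx = (−1)^(j+l)·4jlL³/(π²(j² − l²)²); higher powers the same way via product-to-sum and parts.
Normalization: ∫|φ|² dx = 30.109.
⟨x⟩ = 2.7979 and ⟨x²⟩ = 9.5766.
(Δx)² = 9.5766 − (2.7979)² = 1.7483.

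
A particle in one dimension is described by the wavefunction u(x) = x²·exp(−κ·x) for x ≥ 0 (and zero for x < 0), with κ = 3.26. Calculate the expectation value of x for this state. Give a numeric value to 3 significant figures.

⟨x⟩ = ∫ x·|u|² dx / ∫|u|² dx (integrals over the domain).
Every integrand reduces to terms xʲ·e^(−2κx) on [0, ∞); use ∫₀^∞ xʲ·e^(−2κx) dx = j!/(2κ)^(j+1).
State is unnormalized: ∫|u|² dx = 0.0020369, and ∫u*·x·u dx = 0.0015621, so ⟨x⟩ = 0.0015621 / 0.0020369.
⟨x⟩ = 0.76687.

0.767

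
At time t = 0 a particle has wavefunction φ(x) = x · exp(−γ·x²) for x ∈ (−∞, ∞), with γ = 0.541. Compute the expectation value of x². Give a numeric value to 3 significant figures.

1.39

⟨x²⟩ = ∫ x²·|φ|² dx / ∫|φ|² dx (integrals over the domain).
Expand each integrand as polynomial × e^(−2γx²) and use ∫x^(2j)·e^(−2γx²) dx = (2j−1)!!/(4γ)^j · √(π/(2γ)), odd powers → 0; here √(π/(2γ)) = 1.7040.
State is unnormalized: ∫|φ|² dx = 0.78742, and ∫φ*·x²·φ dx = 1.0916, so ⟨x²⟩ = 1.0916 / 0.78742.
⟨x²⟩ = 1.3863.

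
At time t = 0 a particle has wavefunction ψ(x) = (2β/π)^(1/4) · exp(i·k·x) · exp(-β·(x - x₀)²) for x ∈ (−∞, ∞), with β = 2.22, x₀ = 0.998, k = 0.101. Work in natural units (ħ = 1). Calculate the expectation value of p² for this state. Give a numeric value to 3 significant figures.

2.23

p² ψ = −ħ² d²ψ/dx²; ⟨p²⟩ = −ħ² ∫ ψ*·ψ'' dx.
Gaussian moments (u = x − x₀): ∫u^(2j)·e^(−2βu²) du = (2j−1)!!/(4β)^j · √(π/(2β)), odd powers integrate to 0; here √(π/(2β)) = 0.84117. Derivatives: ψ′ = (ik − 2βu)·ψ, ψ″ = ((ik − 2βu)² − 2β)·ψ; the odd-in-u pieces drop out.
⟨p²⟩ = 2.2302.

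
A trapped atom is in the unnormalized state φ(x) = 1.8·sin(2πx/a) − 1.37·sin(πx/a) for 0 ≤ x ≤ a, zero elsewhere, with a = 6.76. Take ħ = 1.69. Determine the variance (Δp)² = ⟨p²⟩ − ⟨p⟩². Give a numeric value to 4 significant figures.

1.789

Compute ⟨p⟩ and ⟨p²⟩ separately; (Δp)² = ⟨p²⟩ − ⟨p⟩².
d²/dx² sin(jπx/a) = −(jπ/a)²·sin(jπx/a); on 0 ≤ x ≤ a, ∫sin²(jπx/a) dx = a/2 and ∫sin(jπx/a)·sin(lπx/a) dx = 0 for j ≠ l, so only diagonal terms survive in ∫|φ|² and ∫φ·φ″; ∫φ·φ′ dx = [φ²/2] between the walls = 0.
Normalization: ∫|φ|² dx = 17.295.
⟨p⟩ = 0.0000 and ⟨p²⟩ = 1.7886.
(Δp)² = 1.7886 − (0.0000)² = 1.7886.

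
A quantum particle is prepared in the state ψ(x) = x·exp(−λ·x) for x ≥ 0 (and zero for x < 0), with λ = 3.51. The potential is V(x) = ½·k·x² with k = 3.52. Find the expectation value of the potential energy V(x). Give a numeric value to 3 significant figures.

⟨V⟩ = ∫ V(x)·|ψ|² dx / ∫|ψ|² dx.
Every integrand reduces to terms xʲ·e^(−2λx) on [0, ∞); use ∫₀^∞ xʲ·e^(−2λx) dx = j!/(2λ)^(j+1).
State is unnormalized: ∫|ψ|² dx = 0.0057812, and ∫ψ*·V(x)·ψ dx = 0.0024776, so ⟨V⟩ = 0.0024776 / 0.0057812.
⟨V⟩ = 0.42857.

0.429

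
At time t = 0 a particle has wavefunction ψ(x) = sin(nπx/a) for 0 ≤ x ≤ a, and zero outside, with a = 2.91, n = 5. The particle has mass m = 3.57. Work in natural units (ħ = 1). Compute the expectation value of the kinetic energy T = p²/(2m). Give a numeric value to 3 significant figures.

4.08

T = −(ħ²/2m) d²/dx², so ⟨T⟩ = −(ħ²/2m) ∫ ψ*·ψ'' dx / ∫|ψ|² dx; with m = 3.57.
d/dx sin(nπx/a) = (nπ/a)·cos(nπx/a) and d²/dx² sin(nπx/a) = −(nπ/a)²·sin(nπx/a); on 0 ≤ x ≤ a, ∫sin²(nπx/a) dx = a/2 and ∫sin(nπx/a)·cos(nπx/a) dx = 0.
State is unnormalized: ∫|ψ|² dx = 1.4550, and ∫ψ*·(−ħ²/2m · ψ'') dx = 5.9377, so ⟨T⟩ = 5.9377 / 1.4550.
⟨T⟩ = 4.0809.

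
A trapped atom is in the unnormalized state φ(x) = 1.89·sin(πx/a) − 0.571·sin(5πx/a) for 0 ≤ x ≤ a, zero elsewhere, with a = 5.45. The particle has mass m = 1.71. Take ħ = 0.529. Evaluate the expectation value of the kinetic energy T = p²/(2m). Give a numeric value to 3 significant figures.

0.0818

T = −(ħ²/2m) d²/dx², so ⟨T⟩ = −(ħ²/2m) ∫ φ*·φ'' dx / ∫|φ|² dx; with m = 1.71.
d²/dx² sin(jπx/a) = −(jπ/a)²·sin(jπx/a); on 0 ≤ x ≤ a, ∫sin²(jπx/a) dx = a/2 and ∫sin(jπx/a)·sin(lπx/a) dx = 0 for j ≠ l, so only diagonal terms survive in ∫|φ|² and ∫φ·φ″; ∫φ·φ′ dx = [φ²/2] between the walls = 0.
State is unnormalized: ∫|φ|² dx = 10.622, and ∫φ*·(−ħ²/2m · φ'') dx = 0.86856, so ⟨T⟩ = 0.86856 / 10.622.
⟨T⟩ = 0.081767.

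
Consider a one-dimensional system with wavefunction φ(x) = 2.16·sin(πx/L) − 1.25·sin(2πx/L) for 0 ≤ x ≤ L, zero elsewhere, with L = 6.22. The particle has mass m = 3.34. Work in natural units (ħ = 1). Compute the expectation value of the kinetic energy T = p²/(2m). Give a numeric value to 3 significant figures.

0.0669

T = −(ħ²/2m) d²/dx², so ⟨T⟩ = −(ħ²/2m) ∫ φ*·φ'' dx / ∫|φ|² dx; with m = 3.34.
d²/dx² sin(jπx/L) = −(jπ/L)²·sin(jπx/L); on 0 ≤ x ≤ L, ∫sin²(jπx/L) dx = L/2 and ∫sin(jπx/L)·sin(lπx/L) dx = 0 for j ≠ l, so only diagonal terms survive in ∫|φ|² and ∫φ·φ″; ∫φ·φ′ dx = [φ²/2] between the walls = 0.
State is unnormalized: ∫|φ|² dx = 19.369, and ∫φ*·(−ħ²/2m · φ'') dx = 1.2964, so ⟨T⟩ = 1.2964 / 19.369.
⟨T⟩ = 0.066932.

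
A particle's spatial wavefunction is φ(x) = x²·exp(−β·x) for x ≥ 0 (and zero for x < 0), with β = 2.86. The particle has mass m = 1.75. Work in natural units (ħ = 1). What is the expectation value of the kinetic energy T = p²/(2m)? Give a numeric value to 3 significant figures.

T = −(ħ²/2m) d²/dx², so ⟨T⟩ = −(ħ²/2m) ∫ φ*·φ'' dx / ∫|φ|² dx; with m = 1.75.
Differentiate x²·exp(−β·x) with the product rule; every integrand then reduces to terms xʲ·e^(−2βx) on [0, ∞), with ∫₀^∞ xʲ·e^(−2βx) dx = j!/(2β)^(j+1).
State is unnormalized: ∫|φ|² dx = 0.0039195, and ∫φ*·(−ħ²/2m · φ'') dx = 0.0030533, so ⟨T⟩ = 0.0030533 / 0.0039195.
⟨T⟩ = 0.77901.

0.779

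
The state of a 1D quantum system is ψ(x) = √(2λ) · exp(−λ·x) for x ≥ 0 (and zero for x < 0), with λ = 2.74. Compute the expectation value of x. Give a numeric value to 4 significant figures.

⟨x⟩ = ∫ x·|ψ|² dx (integrals over the domain).
Every integrand reduces to terms xʲ·e^(−2λx) on [0, ∞); use ∫₀^∞ xʲ·e^(−2λx) dx = j!/(2λ)^(j+1).
⟨x⟩ = 0.18248.

0.1825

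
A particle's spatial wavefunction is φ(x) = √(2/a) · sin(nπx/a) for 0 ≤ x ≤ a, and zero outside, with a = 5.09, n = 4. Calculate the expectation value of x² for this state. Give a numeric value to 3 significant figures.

8.55

⟨x²⟩ = ∫ x²·|φ|² dx (integrals over the domain).
With sin²θ = (1 − cos2θ)/2 on 0 ≤ x ≤ a: ∫sin²(nπx/a) dx = a/2, ∫x·sin²(nπx/a) dx = a²/4, ∫x²·sin²(nπx/a) dx = a³·(1/6 − 1/(4n²π²)); higher powers xᵏ the same way, integrating xᵏ·cos(2nπx/a) by parts.
⟨x²⟩ = 8.5540.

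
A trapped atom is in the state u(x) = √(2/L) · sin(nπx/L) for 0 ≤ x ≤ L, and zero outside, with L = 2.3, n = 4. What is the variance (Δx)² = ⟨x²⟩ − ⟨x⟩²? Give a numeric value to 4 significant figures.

Compute ⟨x⟩ and ⟨x²⟩ separately, then (Δx)² = ⟨x²⟩ − ⟨x⟩².
With sin²θ = (1 − cos2θ)/2 on 0 ≤ x ≤ L: ∫sin²(nπx/L) dx = L/2, ∫x·sin²(nπx/L) dx = L²/4, ∫x²·sin²(nπx/L) dx = L³·(1/6 − 1/(4n²π²)); higher powers xᵏ the same way, integrating xᵏ·cos(2nπx/L) by parts.
⟨x⟩ = 1.1500 and ⟨x²⟩ = 1.7466.
(Δx)² = 1.7466 − (1.1500)² = 0.42408.

0.4241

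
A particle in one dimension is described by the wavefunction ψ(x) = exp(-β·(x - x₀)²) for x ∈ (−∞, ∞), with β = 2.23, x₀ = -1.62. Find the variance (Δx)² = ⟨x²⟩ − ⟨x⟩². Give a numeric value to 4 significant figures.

0.1121

Compute ⟨x⟩ and ⟨x²⟩ separately, then (Δx)² = ⟨x²⟩ − ⟨x⟩².
Gaussian moments (u = x − x₀): ∫u^(2j)·e^(−2βu²) du = (2j−1)!!/(4β)^j · √(π/(2β)), odd powers integrate to 0; here √(π/(2β)) = 0.83928.
Normalization: ∫|ψ|² dx = 0.83928.
⟨x⟩ = -1.6200 and ⟨x²⟩ = 2.7365.
(Δx)² = 2.7365 − (-1.6200)² = 0.11211.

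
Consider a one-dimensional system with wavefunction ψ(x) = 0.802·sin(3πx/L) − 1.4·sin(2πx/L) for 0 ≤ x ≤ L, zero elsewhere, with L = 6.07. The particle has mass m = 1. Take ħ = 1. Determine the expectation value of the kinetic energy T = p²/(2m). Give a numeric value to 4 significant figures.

T = −(ħ²/2m) d²/dx², so ⟨T⟩ = −(ħ²/2m) ∫ ψ*·ψ'' dx / ∫|ψ|² dx; with m = 1.
d²/dx² sin(jπx/L) = −(jπ/L)²·sin(jπx/L); on 0 ≤ x ≤ L, ∫sin²(jπx/L) dx = L/2 and ∫sin(jπx/L)·sin(lπx/L) dx = 0 for j ≠ l, so only diagonal terms survive in ∫|ψ|² and ∫ψ·ψ″; ∫ψ·ψ′ dx = [ψ²/2] between the walls = 0.
State is unnormalized: ∫|ψ|² dx = 7.9007, and ∫ψ*·(−ħ²/2m · ψ'') dx = 5.5400, so ⟨T⟩ = 5.5400 / 7.9007.
⟨T⟩ = 0.70120.

0.7012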